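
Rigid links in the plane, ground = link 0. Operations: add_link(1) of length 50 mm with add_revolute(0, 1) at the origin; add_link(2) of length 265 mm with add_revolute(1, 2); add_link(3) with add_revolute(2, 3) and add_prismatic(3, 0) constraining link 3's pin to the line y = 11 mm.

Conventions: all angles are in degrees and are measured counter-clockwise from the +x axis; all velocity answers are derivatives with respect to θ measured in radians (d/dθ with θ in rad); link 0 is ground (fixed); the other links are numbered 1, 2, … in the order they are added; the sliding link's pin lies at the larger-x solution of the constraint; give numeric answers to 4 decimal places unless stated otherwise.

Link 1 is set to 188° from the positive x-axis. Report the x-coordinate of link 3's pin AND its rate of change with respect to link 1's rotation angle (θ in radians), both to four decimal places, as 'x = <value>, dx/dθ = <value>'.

geometry: r = 50 mm, L = 265 mm, e = 11 mm
crank pin P = (r cos θ, r sin θ) = (-49.513403, -6.958655)
h = r sin θ − e = -6.958655 − 11 = -17.958655
x = r cos θ + √(L² − h²) = -49.513403 + 264.390784 = 214.877381
dx/dθ = −r sin θ − h·r cos θ/√(L² − h²) (θ in radians; h = -17.958655) = 3.595474

x = 214.8774, dx/dθ = 3.5955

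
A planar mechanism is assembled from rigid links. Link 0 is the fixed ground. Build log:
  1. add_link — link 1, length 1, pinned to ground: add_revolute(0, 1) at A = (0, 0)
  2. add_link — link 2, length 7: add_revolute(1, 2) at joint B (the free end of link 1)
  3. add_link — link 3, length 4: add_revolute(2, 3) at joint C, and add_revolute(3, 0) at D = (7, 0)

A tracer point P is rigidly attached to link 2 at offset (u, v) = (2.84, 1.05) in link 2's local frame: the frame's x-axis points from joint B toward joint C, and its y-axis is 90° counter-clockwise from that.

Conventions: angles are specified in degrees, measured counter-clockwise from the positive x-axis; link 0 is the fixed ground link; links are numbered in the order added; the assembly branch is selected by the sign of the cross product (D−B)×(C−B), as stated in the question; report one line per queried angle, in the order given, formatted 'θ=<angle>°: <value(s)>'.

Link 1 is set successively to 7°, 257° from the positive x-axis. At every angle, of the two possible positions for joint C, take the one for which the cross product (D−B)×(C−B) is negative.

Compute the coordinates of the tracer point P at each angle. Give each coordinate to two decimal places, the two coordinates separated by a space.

A=(0,0), D=(7.00,0)
θ=7°: B = A + 1.00·(cos7°, sin7°) = (0.9925, 0.1219)
θ=7°: |BD| = 6.0087
θ=7°: circle(B,7.00) ∩ circle(D,4.00): a=5.7504, h=3.9917
θ=7°:   candidates: C₊=(6.8227,3.9961) cross=23.985; C₋=(6.6608,-3.9856) cross=-23.985
θ=7°:   branch - wants cross < 0 → take C=(6.6608,-3.9856) (cross=-23.985)
θ=7°: ex = (C−B)/|BC| = (0.8097,-0.5868); ey = (0.5868,0.8097)
θ=7°: P = B + 2.84·ex + 1.05·ey = (3.9083,-0.6944)
θ=257°: B = A + 1.00·(cos257°, sin257°) = (-0.2250, -0.9744)
θ=257°: |BD| = 7.2904
θ=257°: circle(B,7.00) ∩ circle(D,4.00): a=5.9084, h=3.7537
θ=257°:   candidates: C₊=(5.1288,3.5353) cross=27.366; C₋=(6.1322,-3.9047) cross=-27.366
θ=257°:   branch - wants cross < 0 → take C=(6.1322,-3.9047) (cross=-27.366)
θ=257°: ex = (C−B)/|BC| = (0.9082,-0.4186); ey = (0.4186,0.9082)
θ=257°: P = B + 2.84·ex + 1.05·ey = (2.7938,-1.2097)

θ=7°: 3.91 -0.69
θ=257°: 2.79 -1.21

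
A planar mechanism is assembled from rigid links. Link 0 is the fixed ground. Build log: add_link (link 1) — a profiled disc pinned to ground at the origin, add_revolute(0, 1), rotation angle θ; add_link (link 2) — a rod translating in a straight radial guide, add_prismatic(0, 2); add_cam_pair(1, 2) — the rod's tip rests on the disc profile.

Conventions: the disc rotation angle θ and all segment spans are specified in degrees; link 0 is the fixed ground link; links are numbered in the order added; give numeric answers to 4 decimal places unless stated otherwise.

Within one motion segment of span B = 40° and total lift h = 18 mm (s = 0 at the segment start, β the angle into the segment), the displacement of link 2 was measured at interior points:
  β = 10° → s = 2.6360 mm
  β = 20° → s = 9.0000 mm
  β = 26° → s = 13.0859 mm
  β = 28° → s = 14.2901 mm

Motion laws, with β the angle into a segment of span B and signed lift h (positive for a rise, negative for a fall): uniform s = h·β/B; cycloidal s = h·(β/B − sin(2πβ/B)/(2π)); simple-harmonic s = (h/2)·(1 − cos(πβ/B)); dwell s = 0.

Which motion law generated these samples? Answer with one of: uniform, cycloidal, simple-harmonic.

candidates at β/B = r: uniform s = h·r (linear in β); cycloidal s = h·(r − sin(2πr)/(2π)); simple-harmonic s = (h/2)(1 − cos(πr))
β=10°: printed 2.6360 | uniform 4.5000, cycloidal 1.6352, simple-harmonic 2.6360
β=20°: printed 9.0000 | uniform 9.0000, cycloidal 9.0000, simple-harmonic 9.0000
β=26°: printed 13.0859 | uniform 11.7000, cycloidal 14.0177, simple-harmonic 13.0859
β=28°: printed 14.2901 | uniform 12.6000, cycloidal 15.3246, simple-harmonic 14.2901
only one law matches every sample → simple-harmonic

simple-harmonic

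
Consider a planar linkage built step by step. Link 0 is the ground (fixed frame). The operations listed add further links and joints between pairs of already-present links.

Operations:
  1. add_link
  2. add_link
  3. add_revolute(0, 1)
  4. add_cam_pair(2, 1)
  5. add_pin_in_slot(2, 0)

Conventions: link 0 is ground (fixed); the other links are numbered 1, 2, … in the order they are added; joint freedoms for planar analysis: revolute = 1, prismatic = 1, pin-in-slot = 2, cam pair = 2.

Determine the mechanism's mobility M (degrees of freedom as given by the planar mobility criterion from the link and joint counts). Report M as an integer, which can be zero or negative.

L=1 J1=0 J2=0
add link → L=2 J1=0 J2=0
add link → L=3 J1=0 J2=0
R@0,1 dof=1 J1 → L=3 J1=1 J2=0
C@2,1 dof=2 J2 → L=3 J1=1 J2=1
PS@2,0 dof=2 J2 → L=3 J1=1 J2=2
M=3(L−1)−2J1−J2=3·2−2·1−2=2

M = 2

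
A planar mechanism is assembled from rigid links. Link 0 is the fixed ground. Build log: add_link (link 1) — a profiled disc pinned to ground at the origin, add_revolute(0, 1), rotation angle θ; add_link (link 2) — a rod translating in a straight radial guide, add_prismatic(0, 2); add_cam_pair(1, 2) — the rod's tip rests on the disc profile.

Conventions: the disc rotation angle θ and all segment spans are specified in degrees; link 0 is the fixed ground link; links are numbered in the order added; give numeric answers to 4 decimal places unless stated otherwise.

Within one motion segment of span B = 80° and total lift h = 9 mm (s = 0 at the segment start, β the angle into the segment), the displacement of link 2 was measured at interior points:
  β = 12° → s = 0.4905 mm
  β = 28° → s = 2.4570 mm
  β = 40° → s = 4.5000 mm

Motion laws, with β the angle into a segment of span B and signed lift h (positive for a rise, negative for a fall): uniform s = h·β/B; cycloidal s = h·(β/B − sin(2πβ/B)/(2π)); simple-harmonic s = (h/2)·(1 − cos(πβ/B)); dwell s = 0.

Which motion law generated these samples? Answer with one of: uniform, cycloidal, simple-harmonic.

candidates at β/B = r: uniform s = h·r (linear in β); cycloidal s = h·(r − sin(2πr)/(2π)); simple-harmonic s = (h/2)(1 − cos(πr))
β=12°: printed 0.4905 | uniform 1.3500, cycloidal 0.1912, simple-harmonic 0.4905
β=28°: printed 2.4570 | uniform 3.1500, cycloidal 1.9912, simple-harmonic 2.4570
β=40°: printed 4.5000 | uniform 4.5000, cycloidal 4.5000, simple-harmonic 4.5000
only one law matches every sample → simple-harmonic

simple-harmonic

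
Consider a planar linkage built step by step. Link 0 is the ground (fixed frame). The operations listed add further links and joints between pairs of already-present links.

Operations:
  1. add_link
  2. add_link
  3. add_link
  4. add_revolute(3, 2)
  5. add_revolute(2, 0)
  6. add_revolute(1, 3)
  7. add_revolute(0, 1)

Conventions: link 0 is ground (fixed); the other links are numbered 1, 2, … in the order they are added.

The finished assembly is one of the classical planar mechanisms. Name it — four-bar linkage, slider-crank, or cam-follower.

links: 4 (incl. ground); joints: 4 revolute, 0 prismatic, 0 higher (cam) pair, forming one closed loop
4 links in a single 4R loop → four-bar linkage

four-bar linkage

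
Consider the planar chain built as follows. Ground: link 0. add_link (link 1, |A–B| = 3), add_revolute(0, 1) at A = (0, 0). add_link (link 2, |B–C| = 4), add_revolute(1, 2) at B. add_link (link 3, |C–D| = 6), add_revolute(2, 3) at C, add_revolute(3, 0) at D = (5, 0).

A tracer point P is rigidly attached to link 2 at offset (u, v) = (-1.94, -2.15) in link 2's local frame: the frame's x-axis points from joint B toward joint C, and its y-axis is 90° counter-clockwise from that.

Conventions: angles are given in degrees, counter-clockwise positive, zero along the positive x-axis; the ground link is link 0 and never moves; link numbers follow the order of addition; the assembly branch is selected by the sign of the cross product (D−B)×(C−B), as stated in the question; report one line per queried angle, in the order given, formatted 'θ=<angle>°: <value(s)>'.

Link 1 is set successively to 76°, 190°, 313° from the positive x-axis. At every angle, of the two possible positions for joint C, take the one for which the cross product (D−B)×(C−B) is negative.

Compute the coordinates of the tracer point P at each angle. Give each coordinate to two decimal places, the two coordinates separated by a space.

A=(0,0), D=(5.00,0)
θ=76°: B = A + 3.00·(cos76°, sin76°) = (0.7258, 2.9109)
θ=76°: |BD| = 5.1713
θ=76°: circle(B,4.00) ∩ circle(D,6.00): a=0.6519, h=3.9465
θ=76°:   candidates: C₊=(3.4860,5.8059) cross=20.409; C₋=(-0.9569,-0.7180) cross=-20.409
θ=76°:   branch - wants cross < 0 → take C=(-0.9569,-0.7180) (cross=-20.409)
θ=76°: ex = (C−B)/|BC| = (-0.4207,-0.9072); ey = (0.9072,-0.4207)
θ=76°: P = B + -1.94·ex + -2.15·ey = (-0.4087,5.5753)
θ=190°: B = A + 3.00·(cos190°, sin190°) = (-2.9544, -0.5209)
θ=190°: |BD| = 7.9715
θ=190°: circle(B,4.00) ∩ circle(D,6.00): a=2.7313, h=2.9224
θ=190°:   candidates: C₊=(-0.4200,2.5737) cross=23.296; C₋=(-0.0380,-3.2586) cross=-23.296
θ=190°:   branch - wants cross < 0 → take C=(-0.0380,-3.2586) (cross=-23.296)
θ=190°: ex = (C−B)/|BC| = (0.7291,-0.6844); ey = (0.6844,0.7291)
θ=190°: P = B + -1.94·ex + -2.15·ey = (-5.8404,-0.7608)
θ=313°: B = A + 3.00·(cos313°, sin313°) = (2.0460, -2.1941)
θ=313°: |BD| = 3.6797
θ=313°: circle(B,4.00) ∩ circle(D,6.00): a=-0.8778, h=3.9025
θ=313°:   candidates: C₊=(-0.9856,0.4154) cross=14.360; C₋=(3.6682,-5.8503) cross=-14.360
θ=313°:   branch - wants cross < 0 → take C=(3.6682,-5.8503) (cross=-14.360)
θ=313°: ex = (C−B)/|BC| = (0.4056,-0.9141); ey = (0.9141,0.4056)
θ=313°: P = B + -1.94·ex + -2.15·ey = (-0.7060,-1.2927)

θ=76°: -0.41 5.58
θ=190°: -5.84 -0.76
θ=313°: -0.71 -1.29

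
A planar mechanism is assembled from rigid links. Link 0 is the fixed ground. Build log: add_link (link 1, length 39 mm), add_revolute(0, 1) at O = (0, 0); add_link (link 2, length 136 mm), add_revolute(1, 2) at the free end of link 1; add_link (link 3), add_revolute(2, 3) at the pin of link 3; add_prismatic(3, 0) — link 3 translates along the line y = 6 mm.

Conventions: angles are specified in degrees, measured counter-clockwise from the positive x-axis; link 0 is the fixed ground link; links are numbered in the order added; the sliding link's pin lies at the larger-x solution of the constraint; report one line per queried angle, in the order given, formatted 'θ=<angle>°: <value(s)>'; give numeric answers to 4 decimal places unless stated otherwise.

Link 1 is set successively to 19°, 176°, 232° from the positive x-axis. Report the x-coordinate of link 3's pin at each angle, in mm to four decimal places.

geometry: r = 39 mm, L = 136 mm, e = 6 mm
θ=19°: crank pin P = (r cos θ, r sin θ) = (36.875224, 12.697158)
θ=19°: h = r sin θ − e = 12.697158 − 6 = 6.697158
θ=19°: x = r cos θ + √(L² − h²) = 36.875224 + 135.835003 = 172.710228
θ=176°: crank pin P = (r cos θ, r sin θ) = (-38.904998, 2.720502)
θ=176°: h = r sin θ − e = 2.720502 − 6 = -3.279498
θ=176°: x = r cos θ + √(L² − h²) = -38.904998 + 135.960453 = 97.055455
θ=232°: crank pin P = (r cos θ, r sin θ) = (-24.010798, -30.732419)
θ=232°: h = r sin θ − e = -30.732419 − 6 = -36.732419
θ=232°: x = r cos θ + √(L² − h²) = -24.010798 + 130.945521 = 106.934723

θ=19°: 172.7102
θ=176°: 97.0555
θ=232°: 106.9347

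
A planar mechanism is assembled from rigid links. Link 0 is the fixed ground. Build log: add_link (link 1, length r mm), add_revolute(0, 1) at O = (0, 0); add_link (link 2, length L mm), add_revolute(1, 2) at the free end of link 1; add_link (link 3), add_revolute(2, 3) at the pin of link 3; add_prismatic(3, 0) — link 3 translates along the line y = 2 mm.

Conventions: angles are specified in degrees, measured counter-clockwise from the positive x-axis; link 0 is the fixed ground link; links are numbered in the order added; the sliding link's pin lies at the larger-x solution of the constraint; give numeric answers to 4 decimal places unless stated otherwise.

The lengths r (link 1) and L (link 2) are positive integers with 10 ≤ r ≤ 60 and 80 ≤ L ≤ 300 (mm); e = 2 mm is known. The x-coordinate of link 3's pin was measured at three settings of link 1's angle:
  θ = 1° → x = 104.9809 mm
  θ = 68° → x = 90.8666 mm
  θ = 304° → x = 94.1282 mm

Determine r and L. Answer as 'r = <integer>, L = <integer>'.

constraint per measurement: (x − r cos θ)² + (r sin θ − e)² = L²
subtracting the θ₁ and θ₂ equations cancels the r² and L² terms:
r = (x₁² − x₂²) / (2[(x₁cos θ₁ + e sin θ₁) − (x₂cos θ₂ + e sin θ₂)]) = 20.0000 → r = 20
L² = (x₁ − r cos θ₁)² + (r sin θ₁ − e)² = 7224.9967 → L = 85.0000 → L = 85
check at θ₃=304°: x = 94.1282 (printed 94.1282) ✓

r = 20, L = 85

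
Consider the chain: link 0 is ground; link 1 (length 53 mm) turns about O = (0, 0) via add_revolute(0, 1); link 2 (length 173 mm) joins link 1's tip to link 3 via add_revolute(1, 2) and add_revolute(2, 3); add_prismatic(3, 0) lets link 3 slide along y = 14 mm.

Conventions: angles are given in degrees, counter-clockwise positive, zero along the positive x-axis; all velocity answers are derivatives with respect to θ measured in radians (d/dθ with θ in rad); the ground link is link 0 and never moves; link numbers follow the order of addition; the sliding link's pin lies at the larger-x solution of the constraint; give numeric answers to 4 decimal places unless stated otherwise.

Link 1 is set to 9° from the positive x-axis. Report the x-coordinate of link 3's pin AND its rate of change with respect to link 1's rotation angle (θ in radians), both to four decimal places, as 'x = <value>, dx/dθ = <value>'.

geometry: r = 53 mm, L = 173 mm, e = 14 mm
crank pin P = (r cos θ, r sin θ) = (52.347482, 8.291027)
h = r sin θ − e = 8.291027 − 14 = -5.708973
x = r cos θ + √(L² − h²) = 52.347482 + 172.905777 = 225.253259
dx/dθ = −r sin θ − h·r cos θ/√(L² − h²) (θ in radians; h = -5.708973) = -6.562626

x = 225.2533, dx/dθ = -6.5626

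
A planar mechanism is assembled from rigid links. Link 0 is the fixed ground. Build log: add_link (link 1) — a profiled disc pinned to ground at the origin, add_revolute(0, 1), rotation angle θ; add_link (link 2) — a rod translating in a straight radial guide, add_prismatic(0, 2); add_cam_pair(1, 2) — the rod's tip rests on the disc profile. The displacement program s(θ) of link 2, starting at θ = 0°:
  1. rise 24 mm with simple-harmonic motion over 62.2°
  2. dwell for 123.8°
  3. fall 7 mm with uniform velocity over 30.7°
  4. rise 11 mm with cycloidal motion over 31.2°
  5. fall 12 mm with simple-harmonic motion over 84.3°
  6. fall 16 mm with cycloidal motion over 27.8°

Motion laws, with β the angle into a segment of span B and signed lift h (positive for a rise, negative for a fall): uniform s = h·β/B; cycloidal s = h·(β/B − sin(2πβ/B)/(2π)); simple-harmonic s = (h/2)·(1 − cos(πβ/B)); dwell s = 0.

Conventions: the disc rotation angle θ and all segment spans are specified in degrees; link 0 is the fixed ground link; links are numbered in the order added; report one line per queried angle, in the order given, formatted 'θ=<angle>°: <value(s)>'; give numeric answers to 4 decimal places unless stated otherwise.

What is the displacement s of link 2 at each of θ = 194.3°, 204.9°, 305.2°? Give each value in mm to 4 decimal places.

seg 1 [0°–62.2°] simple-harmonic, h=24: full span → s += 24 → s = 24.0000
seg 2 [62.2°–186°] dwell: s stays 24.0000
seg 3 [186°–216.7°] uniform, h=-7: θ=194.3° here. β=8.3, B=30.7. -7·8.3/30.7 = -1.8925 → s = 22.1075
seg 3 [186°–216.7°] uniform, h=-7: θ=204.9° here. β=18.9, B=30.7. -7·18.9/30.7 = -4.3094 → s = 19.6906
seg 3 [186°–216.7°] uniform, h=-7: full span → s += -7 → s = 17.0000
seg 4 [216.7°–247.9°] cycloidal, h=11: full span → s += 11 → s = 28.0000
seg 5 [247.9°–332.2°] simple-harmonic, h=-12: θ=305.2° here. β=57.3, B=84.3. -12/2·(1 − cos(π·0.6797)) = -9.2104 → s = 18.7896

θ=194.3°: 22.1075
θ=204.9°: 19.6906
θ=305.2°: 18.7896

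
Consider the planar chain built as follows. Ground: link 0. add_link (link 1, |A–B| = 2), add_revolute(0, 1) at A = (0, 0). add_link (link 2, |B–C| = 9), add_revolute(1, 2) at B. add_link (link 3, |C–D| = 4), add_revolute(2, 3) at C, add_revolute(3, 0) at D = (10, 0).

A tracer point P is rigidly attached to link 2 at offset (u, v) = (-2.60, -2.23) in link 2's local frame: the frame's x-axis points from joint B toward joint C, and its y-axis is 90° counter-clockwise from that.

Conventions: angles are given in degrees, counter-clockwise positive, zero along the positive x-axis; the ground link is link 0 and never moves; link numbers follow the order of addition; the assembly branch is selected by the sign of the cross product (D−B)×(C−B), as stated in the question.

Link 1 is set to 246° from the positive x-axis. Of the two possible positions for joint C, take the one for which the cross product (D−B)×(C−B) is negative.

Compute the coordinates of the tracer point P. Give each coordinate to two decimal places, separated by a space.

A=(0,0), D=(10.00,0)
B = A + 2.00·(cos246°, sin246°) = (-0.8135, -1.8271)
|BD| = 10.9667
circle(B,9.00) ∩ circle(D,4.00): a=8.4469, h=3.1065
  candidates: C₊=(6.9978,2.6433) cross=34.068; C₋=(8.0329,-3.4829) cross=-34.068
  branch - wants cross < 0 → take C=(8.0329,-3.4829) (cross=-34.068)
ex = (C−B)/|BC| = (0.9829,-0.1840); ey = (0.1840,0.9829)
P = B + -2.60·ex + -2.23·ey = (-3.7794,-3.5407)

-3.78 -3.54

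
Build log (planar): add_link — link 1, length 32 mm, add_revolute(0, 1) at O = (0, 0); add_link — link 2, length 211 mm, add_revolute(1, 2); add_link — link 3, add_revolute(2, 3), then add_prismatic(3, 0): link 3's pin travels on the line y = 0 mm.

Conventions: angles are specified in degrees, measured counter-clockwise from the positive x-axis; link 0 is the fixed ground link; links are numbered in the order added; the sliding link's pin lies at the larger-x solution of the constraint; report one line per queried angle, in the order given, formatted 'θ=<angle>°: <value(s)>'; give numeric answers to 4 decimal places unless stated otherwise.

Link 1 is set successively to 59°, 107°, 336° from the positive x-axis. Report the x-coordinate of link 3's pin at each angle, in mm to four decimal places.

geometry: r = 32 mm, L = 211 mm, e = 0 mm
θ=59°: crank pin P = (r cos θ, r sin θ) = (16.481218, 27.429354)
θ=59°: h = r sin θ − e = 27.429354 − 0 = 27.429354
θ=59°: x = r cos θ + √(L² − h²) = 16.481218 + 209.209537 = 225.690756
θ=107°: crank pin P = (r cos θ, r sin θ) = (-9.355895, 30.601752)
θ=107°: h = r sin θ − e = 30.601752 − 0 = 30.601752
θ=107°: x = r cos θ + √(L² − h²) = -9.355895 + 208.769090 = 199.413195
θ=336°: crank pin P = (r cos θ, r sin θ) = (29.233455, -13.015573)
θ=336°: h = r sin θ − e = -13.015573 − 0 = -13.015573
θ=336°: x = r cos θ + √(L² − h²) = 29.233455 + 210.598183 = 239.831638

θ=59°: 225.6908
θ=107°: 199.4132
θ=336°: 239.8316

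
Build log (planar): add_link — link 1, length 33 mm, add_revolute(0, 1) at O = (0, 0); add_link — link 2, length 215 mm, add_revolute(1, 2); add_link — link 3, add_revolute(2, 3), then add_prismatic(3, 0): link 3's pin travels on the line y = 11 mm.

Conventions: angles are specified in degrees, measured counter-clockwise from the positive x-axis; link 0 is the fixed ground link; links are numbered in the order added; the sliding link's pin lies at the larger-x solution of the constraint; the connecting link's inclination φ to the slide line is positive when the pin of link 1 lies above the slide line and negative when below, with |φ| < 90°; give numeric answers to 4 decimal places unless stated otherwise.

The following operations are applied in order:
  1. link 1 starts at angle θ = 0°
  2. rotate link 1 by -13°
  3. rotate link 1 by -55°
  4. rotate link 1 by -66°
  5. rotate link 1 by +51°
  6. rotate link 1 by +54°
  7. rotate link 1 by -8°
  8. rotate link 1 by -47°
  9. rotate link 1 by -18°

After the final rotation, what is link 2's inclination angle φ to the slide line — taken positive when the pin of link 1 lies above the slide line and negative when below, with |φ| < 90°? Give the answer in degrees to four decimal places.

geometry: r = 33 mm, L = 215 mm, e = 11 mm; θ starts at 0°
rotate link 1 by -13°: θ ← 0° -13° = -13°
rotate link 1 by -55°: θ ← -13° -55° = -68°
rotate link 1 by -66°: θ ← -68° -66° = -134°
rotate link 1 by +51°: θ ← -134° +51° = -83°
rotate link 1 by +54°: θ ← -83° +54° = -29°
rotate link 1 by -8°: θ ← -29° -8° = -37°
rotate link 1 by -47°: θ ← -37° -47° = -84°
rotate link 1 by -18°: θ ← -84° -18° = -102°
h = r sin θ − e = -32.278871 − 11 = -43.278871
sin φ = h / L = -43.278871 / 215 = -0.20129707
φ = arcsin(-0.20129707) = -11.612819°

-11.6128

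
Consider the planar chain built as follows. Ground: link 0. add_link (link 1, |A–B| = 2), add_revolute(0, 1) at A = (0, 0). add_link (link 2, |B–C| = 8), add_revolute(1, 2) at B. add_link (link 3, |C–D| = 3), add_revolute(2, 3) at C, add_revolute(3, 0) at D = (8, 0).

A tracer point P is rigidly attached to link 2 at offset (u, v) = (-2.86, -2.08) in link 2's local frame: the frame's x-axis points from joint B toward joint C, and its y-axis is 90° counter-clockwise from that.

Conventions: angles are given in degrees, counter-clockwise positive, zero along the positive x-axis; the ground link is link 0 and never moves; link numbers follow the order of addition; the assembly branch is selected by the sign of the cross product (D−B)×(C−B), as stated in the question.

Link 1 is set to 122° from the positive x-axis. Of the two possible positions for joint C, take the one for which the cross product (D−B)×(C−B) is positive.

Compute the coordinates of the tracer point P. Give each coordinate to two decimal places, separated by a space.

A=(0,0), D=(8.00,0)
B = A + 2.00·(cos122°, sin122°) = (-1.0598, 1.6961)
|BD| = 9.2172
circle(B,8.00) ∩ circle(D,3.00): a=7.5922, h=2.5217
  candidates: C₊=(6.8667,2.7777) cross=23.243; C₋=(5.9386,-2.1796) cross=-23.243
  branch + wants cross > 0 → take C=(6.8667,2.7777) (cross=23.243)
ex = (C−B)/|BC| = (0.9908,0.1352); ey = (-0.1352,0.9908)
P = B + -2.86·ex + -2.08·ey = (-3.6124,-0.7515)

-3.61 -0.75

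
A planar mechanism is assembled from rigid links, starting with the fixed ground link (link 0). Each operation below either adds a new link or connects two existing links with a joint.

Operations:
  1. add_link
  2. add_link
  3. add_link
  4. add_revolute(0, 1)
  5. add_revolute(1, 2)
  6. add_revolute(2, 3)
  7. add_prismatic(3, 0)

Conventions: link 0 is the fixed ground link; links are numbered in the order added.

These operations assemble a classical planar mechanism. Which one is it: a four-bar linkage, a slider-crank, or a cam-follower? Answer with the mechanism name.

links: 4 (incl. ground); joints: 3 revolute, 1 prismatic, 0 higher (cam) pair, forming one closed loop
4 links, 3 revolutes + 1 prismatic in one loop → slider-crank

slider-crank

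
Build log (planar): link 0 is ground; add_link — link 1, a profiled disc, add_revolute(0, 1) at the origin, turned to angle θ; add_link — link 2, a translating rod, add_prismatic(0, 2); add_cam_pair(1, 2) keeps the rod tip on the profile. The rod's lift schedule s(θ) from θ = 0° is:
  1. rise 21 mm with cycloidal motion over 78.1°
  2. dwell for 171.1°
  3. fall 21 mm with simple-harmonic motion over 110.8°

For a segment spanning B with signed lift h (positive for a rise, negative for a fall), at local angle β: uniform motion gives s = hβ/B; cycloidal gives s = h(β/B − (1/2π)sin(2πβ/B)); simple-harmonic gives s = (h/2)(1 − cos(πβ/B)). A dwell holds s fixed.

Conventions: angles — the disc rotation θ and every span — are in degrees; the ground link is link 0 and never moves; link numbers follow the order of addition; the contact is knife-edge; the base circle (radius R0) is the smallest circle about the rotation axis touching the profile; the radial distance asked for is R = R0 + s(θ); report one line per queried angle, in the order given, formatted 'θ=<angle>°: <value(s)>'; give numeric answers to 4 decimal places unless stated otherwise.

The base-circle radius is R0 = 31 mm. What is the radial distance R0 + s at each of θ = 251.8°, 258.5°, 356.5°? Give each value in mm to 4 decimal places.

seg 1 [0°–78.1°] cycloidal, h=21: full span → s += 21 → s = 21.0000
seg 2 [78.1°–249.2°] dwell: s stays 21.0000
seg 3 [249.2°–360°] simple-harmonic, h=-21: θ=251.8° here. β=2.6, B=110.8. -21/2·(1 − cos(π·0.0235)) = -0.0285 → s = 20.9715
seg 3 [249.2°–360°] simple-harmonic, h=-21: θ=258.5° here. β=9.3, B=110.8. -21/2·(1 − cos(π·0.0839)) = -0.3629 → s = 20.6371
seg 3 [249.2°–360°] simple-harmonic, h=-21: θ=356.5° here. β=107.3, B=110.8. -21/2·(1 − cos(π·0.9684)) = -20.9483 → s = 0.0517
θ=251.8°: R = R0 + s = 31 + 20.9715 = 51.9715
θ=258.5°: R = R0 + s = 31 + 20.6371 = 51.6371
θ=356.5°: R = R0 + s = 31 + 0.0517 = 31.0517

θ=251.8°: 51.9715
θ=258.5°: 51.6371
θ=356.5°: 31.0517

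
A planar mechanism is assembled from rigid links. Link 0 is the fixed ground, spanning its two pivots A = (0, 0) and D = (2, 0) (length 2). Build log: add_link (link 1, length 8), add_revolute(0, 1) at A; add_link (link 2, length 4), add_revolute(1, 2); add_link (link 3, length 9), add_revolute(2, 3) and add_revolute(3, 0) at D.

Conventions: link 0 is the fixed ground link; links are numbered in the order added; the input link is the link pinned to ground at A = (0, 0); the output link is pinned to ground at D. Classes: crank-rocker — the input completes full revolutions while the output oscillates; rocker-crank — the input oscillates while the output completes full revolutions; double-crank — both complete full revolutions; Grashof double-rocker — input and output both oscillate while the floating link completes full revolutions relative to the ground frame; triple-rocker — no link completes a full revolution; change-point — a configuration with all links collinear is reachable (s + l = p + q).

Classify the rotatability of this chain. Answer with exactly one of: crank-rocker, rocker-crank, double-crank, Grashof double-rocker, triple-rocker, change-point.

lengths: ground=2, input=8, coupler=4, output=9
sorted: s=2 (shortest), l=9 (longest), p+q=12
s + l = 11 vs p + q = 12
s + l < p + q (Grashof) with shortest = ground link → double-crank

double-crank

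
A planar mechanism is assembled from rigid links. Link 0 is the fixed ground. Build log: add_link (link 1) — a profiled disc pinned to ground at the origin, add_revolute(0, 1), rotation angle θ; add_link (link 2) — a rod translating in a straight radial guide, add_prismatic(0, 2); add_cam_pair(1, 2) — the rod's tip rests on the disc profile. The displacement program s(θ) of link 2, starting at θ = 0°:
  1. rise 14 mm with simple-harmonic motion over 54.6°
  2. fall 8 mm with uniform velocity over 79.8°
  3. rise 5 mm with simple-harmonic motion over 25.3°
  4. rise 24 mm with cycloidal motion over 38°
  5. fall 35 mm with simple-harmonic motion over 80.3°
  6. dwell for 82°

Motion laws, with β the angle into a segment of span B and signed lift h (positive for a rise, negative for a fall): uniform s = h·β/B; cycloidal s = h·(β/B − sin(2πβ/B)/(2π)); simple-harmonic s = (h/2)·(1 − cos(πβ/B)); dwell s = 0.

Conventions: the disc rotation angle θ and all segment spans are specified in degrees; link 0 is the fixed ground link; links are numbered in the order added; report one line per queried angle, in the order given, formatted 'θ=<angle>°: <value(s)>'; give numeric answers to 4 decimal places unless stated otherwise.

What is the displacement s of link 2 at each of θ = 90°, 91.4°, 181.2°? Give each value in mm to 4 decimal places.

seg 1 [0°–54.6°] simple-harmonic, h=14: full span → s += 14 → s = 14.0000
seg 2 [54.6°–134.4°] uniform, h=-8: θ=90° here. β=35.4, B=79.8. -8·35.4/79.8 = -3.5489 → s = 10.4511
seg 2 [54.6°–134.4°] uniform, h=-8: θ=91.4° here. β=36.8, B=79.8. -8·36.8/79.8 = -3.6892 → s = 10.3108
seg 2 [54.6°–134.4°] uniform, h=-8: full span → s += -8 → s = 6.0000
seg 3 [134.4°–159.7°] simple-harmonic, h=5: full span → s += 5 → s = 11.0000
seg 4 [159.7°–197.7°] cycloidal, h=24: θ=181.2° here. β=21.5, B=38. 24·(0.5658 − sin(2π·0.5658)/(2π)) = 15.1133 → s = 26.1133

θ=90°: 10.4511
θ=91.4°: 10.3108
θ=181.2°: 26.1133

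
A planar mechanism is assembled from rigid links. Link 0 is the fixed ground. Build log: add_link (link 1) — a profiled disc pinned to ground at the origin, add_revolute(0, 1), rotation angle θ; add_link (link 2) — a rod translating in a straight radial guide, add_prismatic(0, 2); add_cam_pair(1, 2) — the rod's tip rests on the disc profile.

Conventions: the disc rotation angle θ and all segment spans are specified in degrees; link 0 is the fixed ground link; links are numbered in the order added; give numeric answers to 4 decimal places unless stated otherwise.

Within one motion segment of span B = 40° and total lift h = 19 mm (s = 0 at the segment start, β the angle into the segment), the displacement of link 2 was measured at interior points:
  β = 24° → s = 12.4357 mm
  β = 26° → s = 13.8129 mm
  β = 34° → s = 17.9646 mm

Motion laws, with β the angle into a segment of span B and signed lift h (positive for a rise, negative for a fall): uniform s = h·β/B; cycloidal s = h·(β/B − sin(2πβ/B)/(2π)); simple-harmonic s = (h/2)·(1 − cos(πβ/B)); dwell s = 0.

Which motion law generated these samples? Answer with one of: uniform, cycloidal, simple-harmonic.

candidates at β/B = r: uniform s = h·r (linear in β); cycloidal s = h·(r − sin(2πr)/(2π)); simple-harmonic s = (h/2)(1 − cos(πr))
β=24°: printed 12.4357 | uniform 11.4000, cycloidal 13.1774, simple-harmonic 12.4357
β=26°: printed 13.8129 | uniform 12.3500, cycloidal 14.7964, simple-harmonic 13.8129
β=34°: printed 17.9646 | uniform 16.1500, cycloidal 18.5964, simple-harmonic 17.9646
only one law matches every sample → simple-harmonic

simple-harmonic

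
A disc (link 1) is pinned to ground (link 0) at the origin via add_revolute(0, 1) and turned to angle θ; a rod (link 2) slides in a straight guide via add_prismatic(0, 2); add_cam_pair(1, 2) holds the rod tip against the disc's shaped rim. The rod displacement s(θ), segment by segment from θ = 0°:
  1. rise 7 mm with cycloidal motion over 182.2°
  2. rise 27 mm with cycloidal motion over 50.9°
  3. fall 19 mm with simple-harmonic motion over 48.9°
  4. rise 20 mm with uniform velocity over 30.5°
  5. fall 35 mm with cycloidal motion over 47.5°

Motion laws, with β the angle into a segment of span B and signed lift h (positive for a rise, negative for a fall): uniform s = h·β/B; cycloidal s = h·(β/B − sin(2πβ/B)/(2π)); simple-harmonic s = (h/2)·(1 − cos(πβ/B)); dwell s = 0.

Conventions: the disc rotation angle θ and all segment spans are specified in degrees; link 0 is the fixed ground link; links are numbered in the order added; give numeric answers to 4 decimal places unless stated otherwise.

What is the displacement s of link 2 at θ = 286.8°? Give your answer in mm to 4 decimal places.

segment 1 (0° to 182.2°, cycloidal, h = 7) is passed completely: s = 0.0000 + (7) = 7.0000
segment 2 (182.2° to 233.1°, cycloidal, h = 27) is passed completely: s = 7.0000 + (27) = 34.0000
segment 3 (233.1° to 282°, simple-harmonic, h = -19) is passed completely: s = 34.0000 + (-19) = 15.0000
θ = 286.8° falls in segment 4 (282° to 312.5°, uniform, h = 20): β = 286.8 − 282 = 4.8°, B = 30.5°; Δs = 20·4.8/30.5 = 3.1475; s = 15.0000 + 3.1475 = 18.1475

18.1475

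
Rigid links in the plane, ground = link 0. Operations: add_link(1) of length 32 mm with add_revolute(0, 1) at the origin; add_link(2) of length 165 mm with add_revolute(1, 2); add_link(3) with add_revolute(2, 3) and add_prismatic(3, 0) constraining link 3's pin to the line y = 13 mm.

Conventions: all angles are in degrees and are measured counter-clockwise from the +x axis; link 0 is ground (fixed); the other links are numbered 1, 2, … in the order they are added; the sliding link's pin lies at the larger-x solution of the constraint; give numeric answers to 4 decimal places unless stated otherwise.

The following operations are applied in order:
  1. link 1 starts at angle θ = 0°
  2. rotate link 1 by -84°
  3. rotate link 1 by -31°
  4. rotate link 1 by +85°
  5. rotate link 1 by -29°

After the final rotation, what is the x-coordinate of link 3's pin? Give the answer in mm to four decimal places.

geometry: r = 32 mm, L = 165 mm, e = 13 mm; θ starts at 0°
rotate link 1 by -84°: θ ← 0° -84° = -84°
rotate link 1 by -31°: θ ← -84° -31° = -115°
rotate link 1 by +85°: θ ← -115° +85° = -30°
rotate link 1 by -29°: θ ← -30° -29° = -59°
crank pin P = (r cos θ, r sin θ) = (16.481218, -27.429354)
h = r sin θ − e = -27.429354 − 13 = -40.429354
x = r cos θ + √(L² − h²) = 16.481218 + 159.970208 = 176.451426

176.4514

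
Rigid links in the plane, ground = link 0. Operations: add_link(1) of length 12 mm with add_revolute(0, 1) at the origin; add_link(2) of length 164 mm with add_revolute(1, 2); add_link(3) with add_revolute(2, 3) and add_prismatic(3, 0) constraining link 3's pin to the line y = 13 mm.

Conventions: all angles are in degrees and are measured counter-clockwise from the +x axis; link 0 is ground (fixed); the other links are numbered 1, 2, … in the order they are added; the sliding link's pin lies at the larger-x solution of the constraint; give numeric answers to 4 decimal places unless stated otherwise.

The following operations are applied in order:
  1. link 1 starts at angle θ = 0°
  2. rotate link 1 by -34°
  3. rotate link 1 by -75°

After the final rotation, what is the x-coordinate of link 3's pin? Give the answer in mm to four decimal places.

geometry: r = 12 mm, L = 164 mm, e = 13 mm; θ starts at 0°
rotate link 1 by -34°: θ ← 0° -34° = -34°
rotate link 1 by -75°: θ ← -34° -75° = -109°
crank pin P = (r cos θ, r sin θ) = (-3.906818, -11.346223)
h = r sin θ − e = -11.346223 − 13 = -24.346223
x = r cos θ + √(L² − h²) = -3.906818 + 162.182803 = 158.275985

158.2760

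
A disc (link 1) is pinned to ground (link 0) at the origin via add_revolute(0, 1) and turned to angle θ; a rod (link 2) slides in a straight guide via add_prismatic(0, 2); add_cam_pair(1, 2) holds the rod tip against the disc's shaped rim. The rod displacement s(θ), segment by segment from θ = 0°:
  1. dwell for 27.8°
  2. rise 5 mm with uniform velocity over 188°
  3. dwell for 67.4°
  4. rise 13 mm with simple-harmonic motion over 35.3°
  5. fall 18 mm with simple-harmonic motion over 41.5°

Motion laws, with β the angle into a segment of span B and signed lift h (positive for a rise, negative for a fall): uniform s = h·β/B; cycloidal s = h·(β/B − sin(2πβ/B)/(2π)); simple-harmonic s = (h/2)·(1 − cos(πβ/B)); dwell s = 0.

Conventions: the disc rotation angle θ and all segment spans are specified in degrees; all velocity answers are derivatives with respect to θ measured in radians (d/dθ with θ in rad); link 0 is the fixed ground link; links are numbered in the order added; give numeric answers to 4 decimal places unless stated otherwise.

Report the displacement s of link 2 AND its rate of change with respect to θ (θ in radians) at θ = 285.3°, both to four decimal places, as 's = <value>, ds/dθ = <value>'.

segment 1 (0° to 27.8°, dwell): s unchanged at 0.0000
segment 2 (27.8° to 215.8°, uniform, h = 5) is passed completely: s = 0.0000 + (5) = 5.0000
segment 3 (215.8° to 283.2°, dwell): s unchanged at 5.0000
θ = 285.3° falls in segment 4 (283.2° to 318.5°, simple-harmonic, h = 13): β = 285.3 − 283.2 = 2.1°, B = 35.3°; Δs = 13/2·(1 − cos(π·0.0595)) = 0.1132; s = 5.0000 + 0.1132 = 5.1132
velocity in seg [283.2°–318.5°] (simple-harmonic), θ in radians: β = 2.1° = 0.0367 rad, B = 35.3° = 0.6161 rad; ds/dθ = (πh/(2B)) sin(πβ/B) = (π·13/(2·0.6161)) sin(π·0.0595) = 6.158492 mm/rad

s = 5.1132, ds/dθ = 6.1585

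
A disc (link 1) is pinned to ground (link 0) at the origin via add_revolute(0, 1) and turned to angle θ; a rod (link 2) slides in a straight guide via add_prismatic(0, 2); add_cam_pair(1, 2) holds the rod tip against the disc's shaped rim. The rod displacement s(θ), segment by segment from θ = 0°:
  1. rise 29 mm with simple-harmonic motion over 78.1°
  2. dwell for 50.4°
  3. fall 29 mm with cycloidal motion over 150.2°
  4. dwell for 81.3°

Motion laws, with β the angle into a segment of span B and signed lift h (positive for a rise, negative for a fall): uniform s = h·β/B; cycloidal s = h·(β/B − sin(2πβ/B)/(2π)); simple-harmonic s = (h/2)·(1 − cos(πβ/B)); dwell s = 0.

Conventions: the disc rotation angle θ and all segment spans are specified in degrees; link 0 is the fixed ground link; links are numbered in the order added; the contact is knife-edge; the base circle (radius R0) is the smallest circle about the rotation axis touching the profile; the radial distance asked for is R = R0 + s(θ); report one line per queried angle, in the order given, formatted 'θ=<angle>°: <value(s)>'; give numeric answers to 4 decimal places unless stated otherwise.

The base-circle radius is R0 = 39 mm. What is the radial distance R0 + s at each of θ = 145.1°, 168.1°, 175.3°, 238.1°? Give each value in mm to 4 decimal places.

segment 1 (0° to 78.1°, simple-harmonic, h = 29) is passed completely: s = 0.0000 + (29) = 29.0000
segment 2 (78.1° to 128.5°, dwell): s unchanged at 29.0000
θ = 145.1° falls in segment 3 (128.5° to 278.7°, cycloidal, h = -29): β = 145.1 − 128.5 = 16.6°, B = 150.2°; Δs = -29·(0.1105 − sin(2π·0.1105)/(2π)) = -0.2514; s = 29.0000 − 0.2514 = 28.7486
θ = 168.1° falls in segment 3 (128.5° to 278.7°, cycloidal, h = -29): β = 168.1 − 128.5 = 39.6°, B = 150.2°; Δs = -29·(0.2636 − sin(2π·0.2636)/(2π)) = -3.0473; s = 29.0000 − 3.0473 = 25.9527
θ = 175.3° falls in segment 3 (128.5° to 278.7°, cycloidal, h = -29): β = 175.3 − 128.5 = 46.8°, B = 150.2°; Δs = -29·(0.3116 − sin(2π·0.3116)/(2π)) = -4.7617; s = 29.0000 − 4.7617 = 24.2383
θ = 238.1° falls in segment 3 (128.5° to 278.7°, cycloidal, h = -29): β = 238.1 − 128.5 = 109.6°, B = 150.2°; Δs = -29·(0.7297 − sin(2π·0.7297)/(2π)) = -25.7391; s = 29.0000 − 25.7391 = 3.2609
θ=145.1°: R = R0 + s = 39 + 28.7486 = 67.7486
θ=168.1°: R = R0 + s = 39 + 25.9527 = 64.9527
θ=175.3°: R = R0 + s = 39 + 24.2383 = 63.2383
θ=238.1°: R = R0 + s = 39 + 3.2609 = 42.2609

θ=145.1°: 67.7486
θ=168.1°: 64.9527
θ=175.3°: 63.2383
θ=238.1°: 42.2609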